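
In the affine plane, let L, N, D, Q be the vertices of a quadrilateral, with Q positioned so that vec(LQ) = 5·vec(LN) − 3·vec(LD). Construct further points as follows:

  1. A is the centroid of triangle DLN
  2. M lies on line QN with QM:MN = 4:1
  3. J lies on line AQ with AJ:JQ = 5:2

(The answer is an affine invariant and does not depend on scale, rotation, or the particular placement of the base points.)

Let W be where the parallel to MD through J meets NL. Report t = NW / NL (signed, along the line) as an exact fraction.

t = -61/168

Assign L = (0, 0), N = (1, 0), D = (0, 1), Q = (5, -3) — the answer is frame-independent, so this choice is without loss of generality.
1. A is the centroid of triangle DLN ⇒ A = (1/3, 1/3)
2. M lies on line QN with QM:MN = 4:1 ⇒ M = (9/5, -3/5)
3. J lies on line AQ with AJ:JQ = 5:2 ⇒ J = (11/3, -43/21)
through J parallel to MD: direction (-9/5, 8/5); meets NL at W = (229/168, 0)
W = N + t·(L−N) with t = -61/168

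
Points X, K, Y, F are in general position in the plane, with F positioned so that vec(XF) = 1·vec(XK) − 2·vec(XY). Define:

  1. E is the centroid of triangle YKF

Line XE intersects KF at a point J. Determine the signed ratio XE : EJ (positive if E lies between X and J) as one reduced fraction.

XE:EJ = 2

Choose coordinates X = (0, 0), K = (1, 0), Y = (0, 1), F = (1, -2).
1. E is the centroid of triangle YKF ⇒ E = (2/3, -1/3)
line XE meets KF at J = (1, -1/2)
E = X + t·(J−X) with t = 2/3, so XE:EJ = 2/3:1/3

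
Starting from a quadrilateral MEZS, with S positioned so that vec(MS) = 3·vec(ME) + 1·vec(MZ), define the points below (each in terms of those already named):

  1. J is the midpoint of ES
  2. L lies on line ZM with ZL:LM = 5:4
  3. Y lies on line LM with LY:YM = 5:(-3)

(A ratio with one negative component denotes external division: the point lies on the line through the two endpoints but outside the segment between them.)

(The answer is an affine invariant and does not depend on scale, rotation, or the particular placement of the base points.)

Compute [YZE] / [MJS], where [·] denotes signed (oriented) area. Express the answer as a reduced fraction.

[YZE]:[MJS] = -10/3

Assign M = (0, 0), E = (1, 0), Z = (0, 1), S = (3, 1) — the answer is frame-independent, so this choice is without loss of generality.
1. J is the midpoint of ES ⇒ J = (2, 1/2)
2. L lies on line ZM with ZL:LM = 5:4 ⇒ L = (0, 4/9)
3. Y lies on line LM with LY:YM = 5:(-3) ⇒ Y = (0, -2/3)
2·[YZE] = -5/3, 2·[MJS] = 1/2
[YZE]:[MJS] = -5/3:1/2 = -10/3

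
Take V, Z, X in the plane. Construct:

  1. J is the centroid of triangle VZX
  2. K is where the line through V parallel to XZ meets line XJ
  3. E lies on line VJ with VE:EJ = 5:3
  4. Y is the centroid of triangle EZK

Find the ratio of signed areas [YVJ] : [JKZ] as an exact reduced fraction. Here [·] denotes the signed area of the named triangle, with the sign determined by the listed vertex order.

Assign V = (0, 0), Z = (1, 0), X = (0, 1) — the answer is frame-independent, so this choice is without loss of generality.
1. J is the centroid of triangle VZX ⇒ J = (1/3, 1/3)
2. K is where the line through V parallel to XZ meets line XJ ⇒ K = (1, -1)
3. E lies on line VJ with VE:EJ = 5:3 ⇒ E = (5/24, 5/24)
4. Y is the centroid of triangle EZK ⇒ Y = (53/72, -19/72)
2·[YVJ] = -1/3, 2·[JKZ] = 2/3
[YVJ]:[JKZ] = -1/3:2/3 = -1/2

[YVJ]:[JKZ] = -1/2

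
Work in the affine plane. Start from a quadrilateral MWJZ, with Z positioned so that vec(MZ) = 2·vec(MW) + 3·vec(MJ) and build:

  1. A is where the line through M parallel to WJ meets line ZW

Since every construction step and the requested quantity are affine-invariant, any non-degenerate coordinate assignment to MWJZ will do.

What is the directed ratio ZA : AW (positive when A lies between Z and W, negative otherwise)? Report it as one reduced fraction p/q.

ZA:AW = -5

Work in coordinates with M = (0, 0), W = (1, 0), J = (0, 1), Z = (2, 3).
1. A is where the line through M parallel to WJ meets line ZW ⇒ A = (3/4, -3/4)
A = Z + t·(W−Z) with t = 5/4, so ZA:AW = t:(1−t) = 5/4:-1/4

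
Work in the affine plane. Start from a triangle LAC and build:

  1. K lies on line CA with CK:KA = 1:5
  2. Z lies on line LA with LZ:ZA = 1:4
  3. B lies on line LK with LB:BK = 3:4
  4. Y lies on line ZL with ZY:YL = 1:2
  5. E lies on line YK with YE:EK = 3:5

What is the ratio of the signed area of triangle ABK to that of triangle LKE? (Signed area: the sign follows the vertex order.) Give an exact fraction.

[ABK]:[LKE] = 48/7

Work in coordinates with L = (0, 0), A = (1, 0), C = (0, 1).
1. K lies on line CA with CK:KA = 1:5 ⇒ K = (1/6, 5/6)
2. Z lies on line LA with LZ:ZA = 1:4 ⇒ Z = (1/5, 0)
3. B lies on line LK with LB:BK = 3:4 ⇒ B = (1/14, 5/14)
4. Y lies on line ZL with ZY:YL = 1:2 ⇒ Y = (2/15, 0)
5. E lies on line YK with YE:EK = 3:5 ⇒ E = (7/48, 5/16)
2·[ABK] = -10/21, 2·[LKE] = -5/72
[ABK]:[LKE] = -10/21:-5/72 = 48/7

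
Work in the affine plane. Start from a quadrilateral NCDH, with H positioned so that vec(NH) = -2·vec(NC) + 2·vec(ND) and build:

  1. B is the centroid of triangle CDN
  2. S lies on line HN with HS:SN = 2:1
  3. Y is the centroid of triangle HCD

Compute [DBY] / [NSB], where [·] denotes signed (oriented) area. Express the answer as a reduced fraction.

Assign N = (0, 0), C = (1, 0), D = (0, 1), H = (-2, 2) — the answer is frame-independent, so this choice is without loss of generality.
1. B is the centroid of triangle CDN ⇒ B = (1/3, 1/3)
2. S lies on line HN with HS:SN = 2:1 ⇒ S = (-2/3, 2/3)
3. Y is the centroid of triangle HCD ⇒ Y = (-1/3, 1)
2·[DBY] = -2/9, 2·[NSB] = -4/9
[DBY]:[NSB] = -2/9:-4/9 = 1/2

[DBY]:[NSB] = 1/2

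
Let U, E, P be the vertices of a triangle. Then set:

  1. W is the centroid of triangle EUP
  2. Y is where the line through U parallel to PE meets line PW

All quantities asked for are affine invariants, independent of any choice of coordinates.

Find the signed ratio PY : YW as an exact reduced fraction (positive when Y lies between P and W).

PY:YW = -3/2

Choose coordinates U = (0, 0), E = (1, 0), P = (0, 1).
1. W is the centroid of triangle EUP ⇒ W = (1/3, 1/3)
2. Y is where the line through U parallel to PE meets line PW ⇒ Y = (1, -1)
Y = P + t·(W−P) with t = 3, so PY:YW = t:(1−t) = 3:-2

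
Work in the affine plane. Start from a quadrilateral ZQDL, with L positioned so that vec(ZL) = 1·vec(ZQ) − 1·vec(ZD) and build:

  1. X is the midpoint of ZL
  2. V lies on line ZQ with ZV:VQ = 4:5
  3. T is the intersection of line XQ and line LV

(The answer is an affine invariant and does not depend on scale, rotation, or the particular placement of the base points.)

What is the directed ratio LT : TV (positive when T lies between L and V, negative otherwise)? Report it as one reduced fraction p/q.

LT:TV = 9/5

Choose coordinates Z = (0, 0), Q = (1, 0), D = (0, 1), L = (1, -1).
1. X is the midpoint of ZL ⇒ X = (1/2, -1/2)
2. V lies on line ZQ with ZV:VQ = 4:5 ⇒ V = (4/9, 0)
3. T is the intersection of line XQ and line LV ⇒ T = (9/14, -5/14)
T = L + t·(V−L) with t = 9/14, so LT:TV = t:(1−t) = 9/14:5/14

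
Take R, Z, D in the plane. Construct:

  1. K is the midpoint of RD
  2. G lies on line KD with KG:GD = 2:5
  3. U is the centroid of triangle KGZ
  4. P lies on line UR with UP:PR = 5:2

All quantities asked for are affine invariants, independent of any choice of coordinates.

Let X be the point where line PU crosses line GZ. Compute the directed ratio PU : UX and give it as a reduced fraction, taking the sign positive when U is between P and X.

Set R = (0, 0), Z = (1, 0), D = (0, 1); any affine frame gives the same invariant.
1. K is the midpoint of RD ⇒ K = (0, 1/2)
2. G lies on line KD with KG:GD = 2:5 ⇒ G = (0, 9/14)
3. U is the centroid of triangle KGZ ⇒ U = (1/3, 8/21)
4. P lies on line UR with UP:PR = 5:2 ⇒ P = (2/21, 16/147)
line PU meets GZ at X = (9/25, 72/175)
U = P + t·(X−P) with t = 125/139, so PU:UX = 125/139:14/139

PU:UX = 125/14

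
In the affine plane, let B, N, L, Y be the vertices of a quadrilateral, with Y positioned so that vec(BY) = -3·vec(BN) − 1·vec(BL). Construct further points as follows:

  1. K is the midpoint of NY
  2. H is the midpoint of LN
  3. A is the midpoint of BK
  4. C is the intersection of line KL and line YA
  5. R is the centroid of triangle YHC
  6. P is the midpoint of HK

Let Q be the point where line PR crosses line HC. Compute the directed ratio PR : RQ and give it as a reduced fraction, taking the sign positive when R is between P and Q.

PR:RQ = -7/6

Choose coordinates B = (0, 0), N = (1, 0), L = (0, 1), Y = (-3, -1).
1. K is the midpoint of NY ⇒ K = (-1, -1/2)
2. H is the midpoint of LN ⇒ H = (1/2, 1/2)
3. A is the midpoint of BK ⇒ A = (-1/2, -1/4)
4. C is the intersection of line KL and line YA ⇒ C = (-11/12, -3/8)
5. R is the centroid of triangle YHC ⇒ R = (-41/36, -7/24)
6. P is the midpoint of HK ⇒ P = (-1/4, 0)
line PR meets HC at Q = (-95/252, -1/24)
R = P + t·(Q−P) with t = 7, so PR:RQ = 7:-6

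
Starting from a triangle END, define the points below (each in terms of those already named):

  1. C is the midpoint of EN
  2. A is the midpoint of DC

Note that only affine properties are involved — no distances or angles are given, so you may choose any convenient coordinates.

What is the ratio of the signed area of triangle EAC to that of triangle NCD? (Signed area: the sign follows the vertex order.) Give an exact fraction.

Choose coordinates E = (0, 0), N = (1, 0), D = (0, 1).
1. C is the midpoint of EN ⇒ C = (1/2, 0)
2. A is the midpoint of DC ⇒ A = (1/4, 1/2)
2·[EAC] = -1/4, 2·[NCD] = -1/2
[EAC]:[NCD] = -1/4:-1/2 = 1/2

[EAC]:[NCD] = 1/2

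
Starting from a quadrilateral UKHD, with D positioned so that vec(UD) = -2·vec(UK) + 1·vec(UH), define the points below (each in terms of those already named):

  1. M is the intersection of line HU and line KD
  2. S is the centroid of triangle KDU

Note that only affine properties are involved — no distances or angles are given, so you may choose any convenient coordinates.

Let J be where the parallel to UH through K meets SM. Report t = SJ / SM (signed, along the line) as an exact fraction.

t = 4

Choose coordinates U = (0, 0), K = (1, 0), H = (0, 1), D = (-2, 1).
1. M is the intersection of line HU and line KD ⇒ M = (0, 1/3)
2. S is the centroid of triangle KDU ⇒ S = (-1/3, 1/3)
through K parallel to UH: direction (0, 1); meets SM at J = (1, 1/3)
J = S + t·(M−S) with t = 4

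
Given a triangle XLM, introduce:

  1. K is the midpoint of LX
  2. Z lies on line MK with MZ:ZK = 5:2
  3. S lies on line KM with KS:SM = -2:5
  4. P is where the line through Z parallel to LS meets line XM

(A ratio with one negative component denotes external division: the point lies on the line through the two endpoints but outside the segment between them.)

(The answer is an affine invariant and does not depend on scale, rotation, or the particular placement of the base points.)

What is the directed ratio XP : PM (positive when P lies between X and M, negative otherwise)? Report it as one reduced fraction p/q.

XP:PM = -8/15

Assign X = (0, 0), L = (1, 0), M = (0, 1) — the answer is frame-independent, so this choice is without loss of generality.
1. K is the midpoint of LX ⇒ K = (1/2, 0)
2. Z lies on line MK with MZ:ZK = 5:2 ⇒ Z = (5/14, 2/7)
3. S lies on line KM with KS:SM = -2:5 ⇒ S = (5/6, -2/3)
4. P is where the line through Z parallel to LS meets line XM ⇒ P = (0, -8/7)
P = X + t·(M−X) with t = -8/7, so XP:PM = t:(1−t) = -8/7:15/7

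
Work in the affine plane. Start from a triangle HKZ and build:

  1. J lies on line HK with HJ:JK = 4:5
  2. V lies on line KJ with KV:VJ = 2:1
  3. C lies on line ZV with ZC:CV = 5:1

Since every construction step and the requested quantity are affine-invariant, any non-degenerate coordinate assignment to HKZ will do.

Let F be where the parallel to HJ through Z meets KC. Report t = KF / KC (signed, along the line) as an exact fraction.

Work in coordinates with H = (0, 0), K = (1, 0), Z = (0, 1).
1. J lies on line HK with HJ:JK = 4:5 ⇒ J = (4/9, 0)
2. V lies on line KJ with KV:VJ = 2:1 ⇒ V = (17/27, 0)
3. C lies on line ZV with ZC:CV = 5:1 ⇒ C = (85/162, 1/6)
through Z parallel to HJ: direction (4/9, 0); meets KC at F = (-50/27, 1)
F = K + t·(C−K) with t = 6

t = 6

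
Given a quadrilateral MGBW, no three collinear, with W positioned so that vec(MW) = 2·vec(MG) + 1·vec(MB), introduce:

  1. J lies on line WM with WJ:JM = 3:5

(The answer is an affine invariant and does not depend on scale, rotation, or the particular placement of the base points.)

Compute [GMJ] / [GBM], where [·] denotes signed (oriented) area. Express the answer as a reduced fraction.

[GMJ]:[GBM] = -5/8

Choose coordinates M = (0, 0), G = (1, 0), B = (0, 1), W = (2, 1).
1. J lies on line WM with WJ:JM = 3:5 ⇒ J = (5/4, 5/8)
2·[GMJ] = -5/8, 2·[GBM] = 1
[GMJ]:[GBM] = -5/8:1 = -5/8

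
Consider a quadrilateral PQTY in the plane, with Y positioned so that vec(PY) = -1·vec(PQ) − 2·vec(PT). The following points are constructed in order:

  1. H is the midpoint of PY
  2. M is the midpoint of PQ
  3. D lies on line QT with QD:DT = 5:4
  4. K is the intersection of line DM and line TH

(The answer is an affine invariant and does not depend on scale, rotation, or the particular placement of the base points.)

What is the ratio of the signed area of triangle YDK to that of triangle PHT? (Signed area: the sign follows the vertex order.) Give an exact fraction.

Choose coordinates P = (0, 0), Q = (1, 0), T = (0, 1), Y = (-1, -2).
1. H is the midpoint of PY ⇒ H = (-1/2, -1)
2. M is the midpoint of PQ ⇒ M = (1/2, 0)
3. D lies on line QT with QD:DT = 5:4 ⇒ D = (4/9, 5/9)
4. K is the intersection of line DM and line TH ⇒ K = (2/7, 15/7)
2·[YDK] = 170/63, 2·[PHT] = -1/2
[YDK]:[PHT] = 170/63:-1/2 = -340/63

[YDK]:[PHT] = -340/63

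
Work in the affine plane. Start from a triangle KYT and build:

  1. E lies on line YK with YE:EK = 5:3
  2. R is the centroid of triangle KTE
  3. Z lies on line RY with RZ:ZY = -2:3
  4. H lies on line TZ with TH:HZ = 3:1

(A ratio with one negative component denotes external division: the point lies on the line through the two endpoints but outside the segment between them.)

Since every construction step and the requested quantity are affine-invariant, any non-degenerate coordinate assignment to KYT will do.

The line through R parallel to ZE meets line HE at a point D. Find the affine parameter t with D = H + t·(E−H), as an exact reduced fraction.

t = -1/39

Work in coordinates with K = (0, 0), Y = (1, 0), T = (0, 1).
1. E lies on line YK with YE:EK = 5:3 ⇒ E = (3/8, 0)
2. R is the centroid of triangle KTE ⇒ R = (1/8, 1/3)
3. Z lies on line RY with RZ:ZY = -2:3 ⇒ Z = (-13/8, 1)
4. H lies on line TZ with TH:HZ = 3:1 ⇒ H = (-39/32, 1)
through R parallel to ZE: direction (2, -1); meets HE at D = (-131/104, 40/39)
D = H + t·(E−H) with t = -1/39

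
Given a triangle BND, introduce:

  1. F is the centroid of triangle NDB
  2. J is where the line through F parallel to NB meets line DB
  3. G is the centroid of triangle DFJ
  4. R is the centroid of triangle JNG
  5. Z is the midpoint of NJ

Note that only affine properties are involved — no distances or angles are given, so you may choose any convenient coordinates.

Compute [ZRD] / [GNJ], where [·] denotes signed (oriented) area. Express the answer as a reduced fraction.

Assign B = (0, 0), N = (1, 0), D = (0, 1) — the answer is frame-independent, so this choice is without loss of generality.
1. F is the centroid of triangle NDB ⇒ F = (1/3, 1/3)
2. J is where the line through F parallel to NB meets line DB ⇒ J = (0, 1/3)
3. G is the centroid of triangle DFJ ⇒ G = (1/9, 5/9)
4. R is the centroid of triangle JNG ⇒ R = (10/27, 8/27)
5. Z is the midpoint of NJ ⇒ Z = (1/2, 1/6)
2·[ZRD] = -7/162, 2·[GNJ] = -7/27
[ZRD]:[GNJ] = -7/162:-7/27 = 1/6

[ZRD]:[GNJ] = 1/6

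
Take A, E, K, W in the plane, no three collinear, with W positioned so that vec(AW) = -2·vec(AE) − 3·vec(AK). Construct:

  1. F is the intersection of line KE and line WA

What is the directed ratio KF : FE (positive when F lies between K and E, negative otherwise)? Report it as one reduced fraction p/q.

Choose coordinates A = (0, 0), E = (1, 0), K = (0, 1), W = (-2, -3).
1. F is the intersection of line KE and line WA ⇒ F = (2/5, 3/5)
F = K + t·(E−K) with t = 2/5, so KF:FE = t:(1−t) = 2/5:3/5

KF:FE = 2/3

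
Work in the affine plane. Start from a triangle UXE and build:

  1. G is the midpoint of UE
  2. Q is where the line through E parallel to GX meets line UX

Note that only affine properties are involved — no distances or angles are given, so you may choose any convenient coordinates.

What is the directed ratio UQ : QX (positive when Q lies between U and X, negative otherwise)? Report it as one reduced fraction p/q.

Choose coordinates U = (0, 0), X = (1, 0), E = (0, 1).
1. G is the midpoint of UE ⇒ G = (0, 1/2)
2. Q is where the line through E parallel to GX meets line UX ⇒ Q = (2, 0)
Q = U + t·(X−U) with t = 2, so UQ:QX = t:(1−t) = 2:-1

UQ:QX = -2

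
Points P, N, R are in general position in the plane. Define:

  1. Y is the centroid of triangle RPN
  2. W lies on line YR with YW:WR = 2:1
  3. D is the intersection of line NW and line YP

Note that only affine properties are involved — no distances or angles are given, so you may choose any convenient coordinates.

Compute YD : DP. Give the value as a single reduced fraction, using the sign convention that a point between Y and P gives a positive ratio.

YD:DP = -2/7

Set P = (0, 0), N = (1, 0), R = (0, 1); any affine frame gives the same invariant.
1. Y is the centroid of triangle RPN ⇒ Y = (1/3, 1/3)
2. W lies on line YR with YW:WR = 2:1 ⇒ W = (1/9, 7/9)
3. D is the intersection of line NW and line YP ⇒ D = (7/15, 7/15)
D = Y + t·(P−Y) with t = -2/5, so YD:DP = t:(1−t) = -2/5:7/5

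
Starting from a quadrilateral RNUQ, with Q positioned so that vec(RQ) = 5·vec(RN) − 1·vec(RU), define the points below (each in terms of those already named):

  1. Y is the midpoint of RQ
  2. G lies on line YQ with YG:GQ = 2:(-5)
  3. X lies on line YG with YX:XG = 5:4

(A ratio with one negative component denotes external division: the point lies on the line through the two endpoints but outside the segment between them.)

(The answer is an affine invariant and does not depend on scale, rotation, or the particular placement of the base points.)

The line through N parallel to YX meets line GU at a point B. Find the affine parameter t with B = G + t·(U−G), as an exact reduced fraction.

Work in coordinates with R = (0, 0), N = (1, 0), U = (0, 1), Q = (5, -1).
1. Y is the midpoint of RQ ⇒ Y = (5/2, -1/2)
2. G lies on line YQ with YG:GQ = 2:(-5) ⇒ G = (5/6, -1/6)
3. X lies on line YG with YX:XG = 5:4 ⇒ X = (85/54, -17/54)
through N parallel to YX: direction (-25/27, 5/27); meets GU at B = (2/3, 1/15)
B = G + t·(U−G) with t = 1/5

t = 1/5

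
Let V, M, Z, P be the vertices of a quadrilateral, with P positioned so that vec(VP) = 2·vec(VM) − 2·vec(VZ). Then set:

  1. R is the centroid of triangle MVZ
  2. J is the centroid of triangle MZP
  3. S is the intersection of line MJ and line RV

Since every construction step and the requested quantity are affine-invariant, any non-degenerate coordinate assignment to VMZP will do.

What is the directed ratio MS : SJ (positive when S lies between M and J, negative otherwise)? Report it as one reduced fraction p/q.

MS:SJ = -3/4

Assign V = (0, 0), M = (1, 0), Z = (0, 1), P = (2, -2) — the answer is frame-independent, so this choice is without loss of generality.
1. R is the centroid of triangle MVZ ⇒ R = (1/3, 1/3)
2. J is the centroid of triangle MZP ⇒ J = (1, -1/3)
3. S is the intersection of line MJ and line RV ⇒ S = (1, 1)
S = M + t·(J−M) with t = -3, so MS:SJ = t:(1−t) = -3:4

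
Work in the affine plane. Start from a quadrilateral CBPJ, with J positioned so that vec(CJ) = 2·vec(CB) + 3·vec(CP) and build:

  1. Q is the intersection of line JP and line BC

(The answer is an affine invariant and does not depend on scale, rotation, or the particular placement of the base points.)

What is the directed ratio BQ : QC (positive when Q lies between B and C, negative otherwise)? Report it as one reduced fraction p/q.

Assign C = (0, 0), B = (1, 0), P = (0, 1), J = (2, 3) — the answer is frame-independent, so this choice is without loss of generality.
1. Q is the intersection of line JP and line BC ⇒ Q = (-1, 0)
Q = B + t·(C−B) with t = 2, so BQ:QC = t:(1−t) = 2:-1

BQ:QC = -2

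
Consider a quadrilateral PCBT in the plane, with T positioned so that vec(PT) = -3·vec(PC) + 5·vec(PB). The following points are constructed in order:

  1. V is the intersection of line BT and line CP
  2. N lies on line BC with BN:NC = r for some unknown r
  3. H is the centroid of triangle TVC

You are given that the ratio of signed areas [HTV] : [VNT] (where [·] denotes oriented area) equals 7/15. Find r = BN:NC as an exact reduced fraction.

r = 5/2

Assign P = (0, 0), C = (1, 0), B = (0, 1), T = (-3, 5) — the answer is frame-independent, so this choice is without loss of generality.
1. V is the intersection of line BT and line CP ⇒ V = (3/4, 0)
2. With BN:NC = r, write λ = r/(r+1) so N = B + λ·(C−B); N is affine-linear in λ
3. H is the centroid of triangle TVC ⇒ H = (-5/12, 5/3)
Every point depending on N is an affine combination of N and λ-independent points, so each such coordinate is linear in λ; the λ² term in each signed area is a multiple of (C−B)×(C−B) = 0, so 2·[HTV] and 2·[VNT] are each linear in λ. Evaluating at λ=0 and λ=1:
  2·[HTV] = 5/12,   2·[VNT] = 5/4·λ
So [HTV]:[VNT] = (5/12) / (5/4·λ). Setting this equal to 7/15:
  5/12 = 7/15·(5/4·λ)  ⇒  λ = 5/7
Then r = λ/(1−λ) = (5/7)/(2/7) = 5/2. Check: with r = 5/2, N = (5/7, 2/7) and [HTV]:[VNT] = 7/15 as required.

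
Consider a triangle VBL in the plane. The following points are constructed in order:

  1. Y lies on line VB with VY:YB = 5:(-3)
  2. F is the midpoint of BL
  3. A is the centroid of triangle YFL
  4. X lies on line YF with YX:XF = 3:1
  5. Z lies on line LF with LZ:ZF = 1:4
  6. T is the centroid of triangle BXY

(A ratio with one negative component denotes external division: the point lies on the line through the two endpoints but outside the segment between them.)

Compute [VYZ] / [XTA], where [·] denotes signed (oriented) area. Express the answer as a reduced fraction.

[VYZ]:[XTA] = 36

Assign V = (0, 0), B = (1, 0), L = (0, 1) — the answer is frame-independent, so this choice is without loss of generality.
1. Y lies on line VB with VY:YB = 5:(-3) ⇒ Y = (5/2, 0)
2. F is the midpoint of BL ⇒ F = (1/2, 1/2)
3. A is the centroid of triangle YFL ⇒ A = (1, 1/2)
4. X lies on line YF with YX:XF = 3:1 ⇒ X = (1, 3/8)
5. Z lies on line LF with LZ:ZF = 1:4 ⇒ Z = (1/10, 9/10)
6. T is the centroid of triangle BXY ⇒ T = (3/2, 1/8)
2·[VYZ] = 9/4, 2·[XTA] = 1/16
[VYZ]:[XTA] = 9/4:1/16 = 36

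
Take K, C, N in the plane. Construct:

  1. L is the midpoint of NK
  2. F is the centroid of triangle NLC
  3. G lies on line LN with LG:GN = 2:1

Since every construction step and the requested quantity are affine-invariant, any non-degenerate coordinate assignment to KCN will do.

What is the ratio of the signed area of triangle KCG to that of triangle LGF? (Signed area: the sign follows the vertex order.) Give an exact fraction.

Work in coordinates with K = (0, 0), C = (1, 0), N = (0, 1).
1. L is the midpoint of NK ⇒ L = (0, 1/2)
2. F is the centroid of triangle NLC ⇒ F = (1/3, 1/2)
3. G lies on line LN with LG:GN = 2:1 ⇒ G = (0, 5/6)
2·[KCG] = 5/6, 2·[LGF] = -1/9
[KCG]:[LGF] = 5/6:-1/9 = -15/2

[KCG]:[LGF] = -15/2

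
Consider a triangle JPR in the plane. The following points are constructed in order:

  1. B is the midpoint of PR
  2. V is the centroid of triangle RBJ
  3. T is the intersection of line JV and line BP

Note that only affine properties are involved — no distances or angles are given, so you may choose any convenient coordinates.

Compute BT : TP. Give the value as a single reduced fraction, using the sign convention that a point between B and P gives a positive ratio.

Choose coordinates J = (0, 0), P = (1, 0), R = (0, 1).
1. B is the midpoint of PR ⇒ B = (1/2, 1/2)
2. V is the centroid of triangle RBJ ⇒ V = (1/6, 1/2)
3. T is the intersection of line JV and line BP ⇒ T = (1/4, 3/4)
T = B + t·(P−B) with t = -1/2, so BT:TP = t:(1−t) = -1/2:3/2

BT:TP = -1/3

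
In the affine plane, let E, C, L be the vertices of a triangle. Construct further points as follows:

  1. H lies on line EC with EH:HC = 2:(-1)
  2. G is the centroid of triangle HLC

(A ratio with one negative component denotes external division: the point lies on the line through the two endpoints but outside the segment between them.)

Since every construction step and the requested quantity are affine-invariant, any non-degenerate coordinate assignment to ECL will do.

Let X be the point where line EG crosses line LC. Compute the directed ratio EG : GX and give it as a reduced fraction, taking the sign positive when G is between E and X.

EG:GX = -4

Assign E = (0, 0), C = (1, 0), L = (0, 1) — the answer is frame-independent, so this choice is without loss of generality.
1. H lies on line EC with EH:HC = 2:(-1) ⇒ H = (2, 0)
2. G is the centroid of triangle HLC ⇒ G = (1, 1/3)
line EG meets LC at X = (3/4, 1/4)
G = E + t·(X−E) with t = 4/3, so EG:GX = 4/3:-1/3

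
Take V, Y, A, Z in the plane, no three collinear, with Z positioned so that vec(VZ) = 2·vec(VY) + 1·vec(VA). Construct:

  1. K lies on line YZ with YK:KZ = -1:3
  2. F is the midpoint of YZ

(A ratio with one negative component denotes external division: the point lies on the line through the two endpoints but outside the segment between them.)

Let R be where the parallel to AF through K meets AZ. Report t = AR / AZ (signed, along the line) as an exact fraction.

t = -2

Assign V = (0, 0), Y = (1, 0), A = (0, 1), Z = (2, 1) — the answer is frame-independent, so this choice is without loss of generality.
1. K lies on line YZ with YK:KZ = -1:3 ⇒ K = (1/2, -1/2)
2. F is the midpoint of YZ ⇒ F = (3/2, 1/2)
through K parallel to AF: direction (3/2, -1/2); meets AZ at R = (-4, 1)
R = A + t·(Z−A) with t = -2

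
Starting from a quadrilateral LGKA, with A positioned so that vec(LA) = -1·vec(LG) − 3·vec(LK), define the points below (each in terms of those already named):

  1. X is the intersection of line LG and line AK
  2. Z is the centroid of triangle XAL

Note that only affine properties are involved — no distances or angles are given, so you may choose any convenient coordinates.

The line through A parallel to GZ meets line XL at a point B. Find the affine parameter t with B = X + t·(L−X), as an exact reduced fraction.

Set L = (0, 0), G = (1, 0), K = (0, 1), A = (-1, -3); any affine frame gives the same invariant.
1. X is the intersection of line LG and line AK ⇒ X = (-1/4, 0)
2. Z is the centroid of triangle XAL ⇒ Z = (-5/12, -1)
through A parallel to GZ: direction (-17/12, -1); meets XL at B = (13/4, 0)
B = X + t·(L−X) with t = 14

t = 14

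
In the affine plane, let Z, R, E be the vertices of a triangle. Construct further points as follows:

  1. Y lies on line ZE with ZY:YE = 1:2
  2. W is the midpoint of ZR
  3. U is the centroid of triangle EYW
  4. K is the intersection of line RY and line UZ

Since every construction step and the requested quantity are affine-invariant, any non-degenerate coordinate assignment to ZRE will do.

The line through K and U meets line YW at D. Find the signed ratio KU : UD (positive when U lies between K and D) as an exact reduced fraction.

Assign Z = (0, 0), R = (1, 0), E = (0, 1) — the answer is frame-independent, so this choice is without loss of generality.
1. Y lies on line ZE with ZY:YE = 1:2 ⇒ Y = (0, 1/3)
2. W is the midpoint of ZR ⇒ W = (1/2, 0)
3. U is the centroid of triangle EYW ⇒ U = (1/6, 4/9)
4. K is the intersection of line RY and line UZ ⇒ K = (1/9, 8/27)
line KU meets YW at D = (1/10, 4/15)
U = K + t·(D−K) with t = -5, so KU:UD = -5:6

KU:UD = -5/6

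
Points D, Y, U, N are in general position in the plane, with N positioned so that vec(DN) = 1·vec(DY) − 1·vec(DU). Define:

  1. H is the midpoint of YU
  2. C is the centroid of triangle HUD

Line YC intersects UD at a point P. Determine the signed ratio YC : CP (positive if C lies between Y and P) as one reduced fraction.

Choose coordinates D = (0, 0), Y = (1, 0), U = (0, 1), N = (1, -1).
1. H is the midpoint of YU ⇒ H = (1/2, 1/2)
2. C is the centroid of triangle HUD ⇒ C = (1/6, 1/2)
line YC meets UD at P = (0, 3/5)
C = Y + t·(P−Y) with t = 5/6, so YC:CP = 5/6:1/6

YC:CP = 5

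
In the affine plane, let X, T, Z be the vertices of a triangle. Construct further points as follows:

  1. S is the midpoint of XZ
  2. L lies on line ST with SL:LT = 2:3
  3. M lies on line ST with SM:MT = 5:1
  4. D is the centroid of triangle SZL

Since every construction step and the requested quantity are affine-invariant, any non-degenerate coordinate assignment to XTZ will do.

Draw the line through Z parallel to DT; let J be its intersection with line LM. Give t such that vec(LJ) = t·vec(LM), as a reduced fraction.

t = 66/13

Set X = (0, 0), T = (1, 0), Z = (0, 1); any affine frame gives the same invariant.
1. S is the midpoint of XZ ⇒ S = (0, 1/2)
2. L lies on line ST with SL:LT = 2:3 ⇒ L = (2/5, 3/10)
3. M lies on line ST with SM:MT = 5:1 ⇒ M = (5/6, 1/12)
4. D is the centroid of triangle SZL ⇒ D = (2/15, 3/5)
through Z parallel to DT: direction (13/15, -3/5); meets LM at J = (13/5, -4/5)
J = L + t·(M−L) with t = 66/13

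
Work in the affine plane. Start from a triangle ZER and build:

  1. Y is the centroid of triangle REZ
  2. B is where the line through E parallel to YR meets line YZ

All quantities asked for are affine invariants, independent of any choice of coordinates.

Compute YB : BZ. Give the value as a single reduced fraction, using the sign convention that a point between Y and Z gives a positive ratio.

Work in coordinates with Z = (0, 0), E = (1, 0), R = (0, 1).
1. Y is the centroid of triangle REZ ⇒ Y = (1/3, 1/3)
2. B is where the line through E parallel to YR meets line YZ ⇒ B = (2/3, 2/3)
B = Y + t·(Z−Y) with t = -1, so YB:BZ = t:(1−t) = -1:2

YB:BZ = -1/2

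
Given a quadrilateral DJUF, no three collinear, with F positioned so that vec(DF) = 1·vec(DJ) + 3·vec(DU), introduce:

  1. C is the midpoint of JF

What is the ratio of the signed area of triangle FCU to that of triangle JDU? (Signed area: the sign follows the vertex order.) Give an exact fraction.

[FCU]:[JDU] = 3/2

Choose coordinates D = (0, 0), J = (1, 0), U = (0, 1), F = (1, 3).
1. C is the midpoint of JF ⇒ C = (1, 3/2)
2·[FCU] = -3/2, 2·[JDU] = -1
[FCU]:[JDU] = -3/2:-1 = 3/2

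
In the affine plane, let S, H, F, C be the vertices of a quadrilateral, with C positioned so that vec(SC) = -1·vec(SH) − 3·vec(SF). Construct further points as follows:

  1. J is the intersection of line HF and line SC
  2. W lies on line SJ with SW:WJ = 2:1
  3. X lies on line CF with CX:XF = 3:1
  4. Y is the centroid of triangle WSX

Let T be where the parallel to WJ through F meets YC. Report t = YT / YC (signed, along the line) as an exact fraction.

t = -3

Set S = (0, 0), H = (1, 0), F = (0, 1), C = (-1, -3); any affine frame gives the same invariant.
1. J is the intersection of line HF and line SC ⇒ J = (1/4, 3/4)
2. W lies on line SJ with SW:WJ = 2:1 ⇒ W = (1/6, 1/2)
3. X lies on line CF with CX:XF = 3:1 ⇒ X = (-1/4, 0)
4. Y is the centroid of triangle WSX ⇒ Y = (-1/36, 1/6)
through F parallel to WJ: direction (1/12, 1/4); meets YC at T = (26/9, 29/3)
T = Y + t·(C−Y) with t = -3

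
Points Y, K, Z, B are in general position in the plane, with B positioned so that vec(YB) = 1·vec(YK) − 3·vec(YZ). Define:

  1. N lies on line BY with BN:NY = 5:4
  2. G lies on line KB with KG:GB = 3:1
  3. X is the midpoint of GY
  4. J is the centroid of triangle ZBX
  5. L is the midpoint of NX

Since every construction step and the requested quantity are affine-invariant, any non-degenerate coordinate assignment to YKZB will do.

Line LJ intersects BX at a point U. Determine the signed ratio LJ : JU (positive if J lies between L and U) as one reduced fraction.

Choose coordinates Y = (0, 0), K = (1, 0), Z = (0, 1), B = (1, -3).
1. N lies on line BY with BN:NY = 5:4 ⇒ N = (4/9, -4/3)
2. G lies on line KB with KG:GB = 3:1 ⇒ G = (1, -9/4)
3. X is the midpoint of GY ⇒ X = (1/2, -9/8)
4. J is the centroid of triangle ZBX ⇒ J = (1/2, -25/24)
5. L is the midpoint of NX ⇒ L = (17/36, -59/48)
line LJ meets BX at U = (31/63, -23/21)
J = L + t·(U−L) with t = 7/5, so LJ:JU = 7/5:-2/5

LJ:JU = -7/2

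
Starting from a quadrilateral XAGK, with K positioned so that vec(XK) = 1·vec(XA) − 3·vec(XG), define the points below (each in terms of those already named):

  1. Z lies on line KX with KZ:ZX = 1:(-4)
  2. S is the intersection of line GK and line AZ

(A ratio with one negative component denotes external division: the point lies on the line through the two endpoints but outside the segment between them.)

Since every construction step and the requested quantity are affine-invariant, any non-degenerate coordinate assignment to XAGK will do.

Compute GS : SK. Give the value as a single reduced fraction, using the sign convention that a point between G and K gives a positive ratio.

Work in coordinates with X = (0, 0), A = (1, 0), G = (0, 1), K = (1, -3).
1. Z lies on line KX with KZ:ZX = 1:(-4) ⇒ Z = (4/3, -4)
2. S is the intersection of line GK and line AZ ⇒ S = (11/8, -9/2)
S = G + t·(K−G) with t = 11/8, so GS:SK = t:(1−t) = 11/8:-3/8

GS:SK = -11/3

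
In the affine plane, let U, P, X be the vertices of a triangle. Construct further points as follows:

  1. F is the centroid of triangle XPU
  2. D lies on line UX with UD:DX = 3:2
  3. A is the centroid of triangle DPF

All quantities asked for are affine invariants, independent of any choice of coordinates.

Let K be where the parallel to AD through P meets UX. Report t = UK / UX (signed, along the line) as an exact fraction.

t = 13/20

Assign U = (0, 0), P = (1, 0), X = (0, 1) — the answer is frame-independent, so this choice is without loss of generality.
1. F is the centroid of triangle XPU ⇒ F = (1/3, 1/3)
2. D lies on line UX with UD:DX = 3:2 ⇒ D = (0, 3/5)
3. A is the centroid of triangle DPF ⇒ A = (4/9, 14/45)
through P parallel to AD: direction (-4/9, 13/45); meets UX at K = (0, 13/20)
K = U + t·(X−U) with t = 13/20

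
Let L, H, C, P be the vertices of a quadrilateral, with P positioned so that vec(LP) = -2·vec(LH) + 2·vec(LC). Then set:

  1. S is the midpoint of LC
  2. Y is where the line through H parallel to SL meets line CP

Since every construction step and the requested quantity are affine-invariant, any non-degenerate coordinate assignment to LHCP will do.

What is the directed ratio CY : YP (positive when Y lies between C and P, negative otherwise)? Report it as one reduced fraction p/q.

Choose coordinates L = (0, 0), H = (1, 0), C = (0, 1), P = (-2, 2).
1. S is the midpoint of LC ⇒ S = (0, 1/2)
2. Y is where the line through H parallel to SL meets line CP ⇒ Y = (1, 1/2)
Y = C + t·(P−C) with t = -1/2, so CY:YP = t:(1−t) = -1/2:3/2

CY:YP = -1/3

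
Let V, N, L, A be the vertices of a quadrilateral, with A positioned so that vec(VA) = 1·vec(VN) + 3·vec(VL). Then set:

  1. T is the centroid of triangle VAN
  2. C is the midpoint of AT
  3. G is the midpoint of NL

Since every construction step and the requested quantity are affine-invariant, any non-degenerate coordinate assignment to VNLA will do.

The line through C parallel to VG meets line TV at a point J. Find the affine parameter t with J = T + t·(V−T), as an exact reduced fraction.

Choose coordinates V = (0, 0), N = (1, 0), L = (0, 1), A = (1, 3).
1. T is the centroid of triangle VAN ⇒ T = (2/3, 1)
2. C is the midpoint of AT ⇒ C = (5/6, 2)
3. G is the midpoint of NL ⇒ G = (1/2, 1/2)
through C parallel to VG: direction (1/2, 1/2); meets TV at J = (7/3, 7/2)
J = T + t·(V−T) with t = -5/2

t = -5/2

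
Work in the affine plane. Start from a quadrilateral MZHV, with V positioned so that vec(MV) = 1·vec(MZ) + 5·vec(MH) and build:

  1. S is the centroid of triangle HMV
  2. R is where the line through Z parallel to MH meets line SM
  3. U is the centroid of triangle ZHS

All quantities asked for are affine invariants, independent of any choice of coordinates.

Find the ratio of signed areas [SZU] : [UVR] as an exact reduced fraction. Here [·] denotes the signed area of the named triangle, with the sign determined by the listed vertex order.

[SZU]:[UVR] = -4/5

Assign M = (0, 0), Z = (1, 0), H = (0, 1), V = (1, 5) — the answer is frame-independent, so this choice is without loss of generality.
1. S is the centroid of triangle HMV ⇒ S = (1/3, 2)
2. R is where the line through Z parallel to MH meets line SM ⇒ R = (1, 6)
3. U is the centroid of triangle ZHS ⇒ U = (4/9, 1)
2·[SZU] = -4/9, 2·[UVR] = 5/9
[SZU]:[UVR] = -4/9:5/9 = -4/5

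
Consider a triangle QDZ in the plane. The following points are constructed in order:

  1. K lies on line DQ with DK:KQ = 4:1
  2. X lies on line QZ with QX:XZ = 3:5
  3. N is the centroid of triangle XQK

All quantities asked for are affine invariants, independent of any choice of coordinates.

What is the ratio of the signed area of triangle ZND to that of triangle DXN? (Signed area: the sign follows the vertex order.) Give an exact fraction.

Work in coordinates with Q = (0, 0), D = (1, 0), Z = (0, 1).
1. K lies on line DQ with DK:KQ = 4:1 ⇒ K = (1/5, 0)
2. X lies on line QZ with QX:XZ = 3:5 ⇒ X = (0, 3/8)
3. N is the centroid of triangle XQK ⇒ N = (1/15, 1/8)
2·[ZND] = 97/120, 2·[DXN] = 9/40
[ZND]:[DXN] = 97/120:9/40 = 97/27

[ZND]:[DXN] = 97/27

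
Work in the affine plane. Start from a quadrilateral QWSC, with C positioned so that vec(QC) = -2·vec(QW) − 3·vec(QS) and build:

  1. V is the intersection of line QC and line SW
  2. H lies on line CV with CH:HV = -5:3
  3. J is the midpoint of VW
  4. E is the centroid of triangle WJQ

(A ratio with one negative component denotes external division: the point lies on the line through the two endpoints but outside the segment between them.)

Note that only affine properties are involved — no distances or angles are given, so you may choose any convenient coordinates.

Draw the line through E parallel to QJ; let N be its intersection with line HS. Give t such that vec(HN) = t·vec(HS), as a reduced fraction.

Work in coordinates with Q = (0, 0), W = (1, 0), S = (0, 1), C = (-2, -3).
1. V is the intersection of line QC and line SW ⇒ V = (2/5, 3/5)
2. H lies on line CV with CH:HV = -5:3 ⇒ H = (4, 6)
3. J is the midpoint of VW ⇒ J = (7/10, 3/10)
4. E is the centroid of triangle WJQ ⇒ E = (17/30, 1/10)
through E parallel to QJ: direction (7/10, 3/10); meets HS at N = (-32/23, -17/23)
N = H + t·(S−H) with t = 31/23

t = 31/23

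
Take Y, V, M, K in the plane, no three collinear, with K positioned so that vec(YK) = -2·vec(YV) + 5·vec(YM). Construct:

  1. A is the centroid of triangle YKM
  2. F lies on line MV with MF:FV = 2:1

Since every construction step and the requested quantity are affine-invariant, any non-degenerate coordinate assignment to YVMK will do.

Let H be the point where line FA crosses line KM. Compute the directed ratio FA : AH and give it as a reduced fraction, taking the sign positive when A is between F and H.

FA:AH = -3

Assign Y = (0, 0), V = (1, 0), M = (0, 1), K = (-2, 5) — the answer is frame-independent, so this choice is without loss of generality.
1. A is the centroid of triangle YKM ⇒ A = (-2/3, 2)
2. F lies on line MV with MF:FV = 2:1 ⇒ F = (2/3, 1/3)
line FA meets KM at H = (-2/9, 13/9)
A = F + t·(H−F) with t = 3/2, so FA:AH = 3/2:-1/2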